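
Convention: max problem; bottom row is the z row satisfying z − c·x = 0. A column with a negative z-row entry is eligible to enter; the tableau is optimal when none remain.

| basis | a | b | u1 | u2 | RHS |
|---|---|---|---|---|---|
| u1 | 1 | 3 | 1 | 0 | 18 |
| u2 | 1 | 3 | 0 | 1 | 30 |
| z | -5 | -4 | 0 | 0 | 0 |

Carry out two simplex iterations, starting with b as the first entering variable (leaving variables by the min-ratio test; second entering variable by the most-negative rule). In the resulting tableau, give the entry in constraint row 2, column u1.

-1

Ratio test on column b — row 1: 18/3 = 6; row 2: 30/3 = 10. Minimum is 6 at row 1 (u1 leaves); pivot element 3.
Divide row 1 by 3; eliminate column b from the other rows.
Second iteration: most negative z-row entry is -11/3 in column a, so a enters.
Ratio test on column a — row 1: 6/(1/3) = 18; row 2: entry 0 ≤ 0. Minimum is 18 at row 1 (b leaves); pivot element 1/3.
Divide row 1 by 1/3; eliminate column a from the other rows.
After both pivots, the entry at constraint row 2, column u1 is -1.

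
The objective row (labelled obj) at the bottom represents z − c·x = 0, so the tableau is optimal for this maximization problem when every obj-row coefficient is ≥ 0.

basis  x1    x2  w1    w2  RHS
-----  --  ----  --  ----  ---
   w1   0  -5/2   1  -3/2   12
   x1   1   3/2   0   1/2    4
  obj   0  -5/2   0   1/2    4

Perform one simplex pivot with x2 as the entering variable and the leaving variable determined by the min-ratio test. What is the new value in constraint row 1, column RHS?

56/3

Ratio test on column x2 — row 1: entry -5/2 ≤ 0; row 2: 4/(3/2) = 8/3. Minimum is 8/3 at row 2 (x1 leaves); pivot element 3/2.
Divide row 2 by 3/2; eliminate column x2 from the other rows.
Row 1 update in column RHS: 12 − (-5/2)·(8/3) = 56/3.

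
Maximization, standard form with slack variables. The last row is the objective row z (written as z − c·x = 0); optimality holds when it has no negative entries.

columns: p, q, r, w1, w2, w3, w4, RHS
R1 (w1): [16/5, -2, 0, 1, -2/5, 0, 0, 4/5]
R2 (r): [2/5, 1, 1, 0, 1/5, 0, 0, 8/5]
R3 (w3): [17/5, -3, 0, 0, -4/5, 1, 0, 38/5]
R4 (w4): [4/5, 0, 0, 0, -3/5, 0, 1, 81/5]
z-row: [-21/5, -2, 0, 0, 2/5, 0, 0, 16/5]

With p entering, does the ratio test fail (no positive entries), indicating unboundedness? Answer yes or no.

Column p has positive entries in row(s) 1, 2, 3, 4, so the ratio test bounds it — not unbounded.

no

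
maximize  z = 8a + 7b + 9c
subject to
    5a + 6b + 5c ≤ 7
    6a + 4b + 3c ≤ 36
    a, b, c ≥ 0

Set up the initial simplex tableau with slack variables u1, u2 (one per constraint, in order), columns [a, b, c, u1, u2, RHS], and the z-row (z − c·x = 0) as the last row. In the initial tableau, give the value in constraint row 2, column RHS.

The RHS of constraint 2 is b_2 = 36.

36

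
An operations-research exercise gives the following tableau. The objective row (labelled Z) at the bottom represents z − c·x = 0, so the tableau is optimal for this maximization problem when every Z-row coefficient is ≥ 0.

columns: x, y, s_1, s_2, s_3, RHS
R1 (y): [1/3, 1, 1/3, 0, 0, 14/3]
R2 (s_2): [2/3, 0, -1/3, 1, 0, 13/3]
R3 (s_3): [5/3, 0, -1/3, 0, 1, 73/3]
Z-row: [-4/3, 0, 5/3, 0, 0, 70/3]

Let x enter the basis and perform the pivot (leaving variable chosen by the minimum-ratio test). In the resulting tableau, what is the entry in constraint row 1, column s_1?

Ratio test on column x — row 1: (14/3)/(1/3) = 14; row 2: (13/3)/(2/3) = 13/2; row 3: (73/3)/(5/3) = 73/5. Minimum is 13/2 at row 2 (s_2 leaves); pivot element 2/3.
Divide row 2 by 2/3; eliminate column x from the other rows.
Row 1 update in column s_1: 1/3 − (1/3)·(-1/2) = 1/2.

1/2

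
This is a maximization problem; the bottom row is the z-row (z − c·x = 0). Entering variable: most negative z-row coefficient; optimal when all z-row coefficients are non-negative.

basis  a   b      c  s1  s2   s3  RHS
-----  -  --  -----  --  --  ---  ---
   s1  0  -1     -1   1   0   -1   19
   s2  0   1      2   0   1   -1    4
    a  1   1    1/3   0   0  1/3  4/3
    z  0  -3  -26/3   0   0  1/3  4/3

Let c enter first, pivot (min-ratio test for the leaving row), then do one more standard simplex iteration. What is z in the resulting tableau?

24

Ratio test on column c — row 1: entry -1 ≤ 0; row 2: 4/2 = 2; row 3: (4/3)/(1/3) = 4. Minimum is 2 at row 2 (s2 leaves); pivot element 2.
Pivot on row 2; the z-row RHS becomes 4/3 − (-26/3)·2 = 56/3.
Next entering variable (most negative z-row entry -4): s3.
Ratio test on column s3 — row 1: entry -3/2 ≤ 0; row 2: entry -1/2 ≤ 0; row 3: (2/3)/(1/2) = 4/3. Minimum is 4/3 at row 3 (a leaves); pivot element 1/2.
After the second pivot the z-row RHS is 56/3 − (-4)·(4/3) = 24.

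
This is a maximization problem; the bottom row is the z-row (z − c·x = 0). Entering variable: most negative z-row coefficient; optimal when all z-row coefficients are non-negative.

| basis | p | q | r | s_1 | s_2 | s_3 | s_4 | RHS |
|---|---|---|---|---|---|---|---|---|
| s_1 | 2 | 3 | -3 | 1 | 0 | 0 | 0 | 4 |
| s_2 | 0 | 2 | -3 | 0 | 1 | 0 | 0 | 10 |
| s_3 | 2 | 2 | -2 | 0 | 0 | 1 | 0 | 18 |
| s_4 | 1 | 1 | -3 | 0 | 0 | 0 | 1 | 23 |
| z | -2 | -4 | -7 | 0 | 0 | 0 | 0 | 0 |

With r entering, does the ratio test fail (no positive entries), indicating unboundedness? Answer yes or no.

Every constraint-row entry in column r is ≤ 0, so increasing r is unbounded.

yes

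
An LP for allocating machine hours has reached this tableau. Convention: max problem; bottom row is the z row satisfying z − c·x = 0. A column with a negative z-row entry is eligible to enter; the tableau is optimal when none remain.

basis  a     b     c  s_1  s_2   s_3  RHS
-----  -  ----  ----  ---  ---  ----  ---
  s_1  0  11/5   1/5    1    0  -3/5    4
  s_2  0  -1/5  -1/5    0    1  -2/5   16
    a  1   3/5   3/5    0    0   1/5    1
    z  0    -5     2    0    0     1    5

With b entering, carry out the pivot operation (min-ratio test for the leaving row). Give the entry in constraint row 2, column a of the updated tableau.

Ratio test on column b — row 1: 4/(11/5) = 20/11; row 2: entry -1/5 ≤ 0; row 3: 1/(3/5) = 5/3. Minimum is 5/3 at row 3 (a leaves); pivot element 3/5.
Divide row 3 by 3/5; eliminate column b from the other rows.
Row 2 update in column a: 0 − (-1/5)·(5/3) = 1/3.

1/3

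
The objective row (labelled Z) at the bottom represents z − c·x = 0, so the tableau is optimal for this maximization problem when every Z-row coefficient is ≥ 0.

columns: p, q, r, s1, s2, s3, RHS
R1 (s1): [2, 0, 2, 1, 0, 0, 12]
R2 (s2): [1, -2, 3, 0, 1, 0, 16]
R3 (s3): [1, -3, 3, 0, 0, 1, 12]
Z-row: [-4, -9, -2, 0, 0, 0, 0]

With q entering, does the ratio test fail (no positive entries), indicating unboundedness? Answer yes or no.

Every constraint-row entry in column q is ≤ 0, so increasing q is unbounded.

yes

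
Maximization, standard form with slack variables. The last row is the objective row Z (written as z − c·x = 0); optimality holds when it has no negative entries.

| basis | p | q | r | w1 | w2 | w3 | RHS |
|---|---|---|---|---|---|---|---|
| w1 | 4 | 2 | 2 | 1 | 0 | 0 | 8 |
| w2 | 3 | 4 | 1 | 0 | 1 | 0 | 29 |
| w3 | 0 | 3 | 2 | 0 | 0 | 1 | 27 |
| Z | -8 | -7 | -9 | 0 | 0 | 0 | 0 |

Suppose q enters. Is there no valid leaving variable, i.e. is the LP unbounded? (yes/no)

Column q has positive entries in row(s) 1, 2, 3, so the ratio test bounds it — not unbounded.

no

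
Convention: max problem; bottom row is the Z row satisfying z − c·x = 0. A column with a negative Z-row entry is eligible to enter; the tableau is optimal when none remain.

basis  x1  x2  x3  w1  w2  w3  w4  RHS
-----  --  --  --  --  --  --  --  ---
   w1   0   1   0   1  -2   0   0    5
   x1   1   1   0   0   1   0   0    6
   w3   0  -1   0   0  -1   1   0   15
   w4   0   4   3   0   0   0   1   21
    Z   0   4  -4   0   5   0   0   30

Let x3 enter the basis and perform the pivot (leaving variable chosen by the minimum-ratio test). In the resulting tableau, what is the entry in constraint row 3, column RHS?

15

Ratio test on column x3 — row 1: entry 0 ≤ 0; row 2: entry 0 ≤ 0; row 3: entry 0 ≤ 0; row 4: 21/3 = 7. Minimum is 7 at row 4 (w4 leaves); pivot element 3.
Divide row 4 by 3; eliminate column x3 from the other rows.
Row 3 update in column RHS: 15 − 0·7 = 15.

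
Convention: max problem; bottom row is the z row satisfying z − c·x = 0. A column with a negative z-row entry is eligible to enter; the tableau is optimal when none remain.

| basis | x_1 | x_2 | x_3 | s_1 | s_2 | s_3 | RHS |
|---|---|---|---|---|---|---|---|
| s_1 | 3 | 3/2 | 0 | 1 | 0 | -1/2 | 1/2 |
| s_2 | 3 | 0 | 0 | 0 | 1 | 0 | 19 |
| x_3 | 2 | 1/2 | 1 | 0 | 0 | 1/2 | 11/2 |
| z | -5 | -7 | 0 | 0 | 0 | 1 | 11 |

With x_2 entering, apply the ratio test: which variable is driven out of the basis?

s_1

Column x_2 entries and ratios — s_1: (1/2)/(3/2) = 1/3; s_2: 0 ≤ 0, skip; x_3: (11/2)/(1/2) = 11.
Smallest ratio is 1/3 in the row of s_1, so s_1 leaves.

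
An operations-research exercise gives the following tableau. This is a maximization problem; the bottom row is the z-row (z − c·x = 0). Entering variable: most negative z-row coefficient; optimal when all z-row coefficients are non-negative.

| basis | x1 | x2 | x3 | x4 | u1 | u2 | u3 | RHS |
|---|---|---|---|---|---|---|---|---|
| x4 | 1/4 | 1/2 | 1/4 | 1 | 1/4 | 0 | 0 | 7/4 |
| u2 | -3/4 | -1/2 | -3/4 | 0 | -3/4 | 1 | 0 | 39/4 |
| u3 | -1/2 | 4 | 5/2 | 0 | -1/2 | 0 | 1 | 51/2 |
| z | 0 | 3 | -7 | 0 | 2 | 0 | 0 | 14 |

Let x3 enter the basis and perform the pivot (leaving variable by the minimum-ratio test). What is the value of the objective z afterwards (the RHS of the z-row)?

63

Ratio test on column x3 — row 1: (7/4)/(1/4) = 7; row 2: entry -3/4 ≤ 0; row 3: (51/2)/(5/2) = 51/5. Minimum is 7 at row 1 (x4 leaves); pivot element 1/4.
Pivot on row 1; the z-row RHS becomes 14 − (-7)·7 = 63.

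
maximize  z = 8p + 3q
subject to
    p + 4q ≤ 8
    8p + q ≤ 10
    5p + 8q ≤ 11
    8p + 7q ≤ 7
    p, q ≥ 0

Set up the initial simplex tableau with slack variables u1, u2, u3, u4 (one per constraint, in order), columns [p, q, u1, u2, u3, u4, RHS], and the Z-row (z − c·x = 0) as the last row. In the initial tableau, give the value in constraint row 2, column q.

Constraint 2 has coefficient 1 on q.

1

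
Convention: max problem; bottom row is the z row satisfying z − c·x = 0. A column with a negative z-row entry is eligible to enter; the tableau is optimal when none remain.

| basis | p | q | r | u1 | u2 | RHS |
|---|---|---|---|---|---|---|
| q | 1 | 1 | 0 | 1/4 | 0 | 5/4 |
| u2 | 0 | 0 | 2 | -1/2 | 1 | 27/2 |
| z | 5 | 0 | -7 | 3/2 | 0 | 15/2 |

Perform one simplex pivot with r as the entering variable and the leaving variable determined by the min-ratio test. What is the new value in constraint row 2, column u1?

-1/4

Ratio test on column r — row 1: entry 0 ≤ 0; row 2: (27/2)/2 = 27/4. Minimum is 27/4 at row 2 (u2 leaves); pivot element 2.
Divide row 2 by 2; eliminate column r from the other rows.
In the new row 2, the u1 entry is the old entry divided by the pivot: (-1/2)/2 = -1/4.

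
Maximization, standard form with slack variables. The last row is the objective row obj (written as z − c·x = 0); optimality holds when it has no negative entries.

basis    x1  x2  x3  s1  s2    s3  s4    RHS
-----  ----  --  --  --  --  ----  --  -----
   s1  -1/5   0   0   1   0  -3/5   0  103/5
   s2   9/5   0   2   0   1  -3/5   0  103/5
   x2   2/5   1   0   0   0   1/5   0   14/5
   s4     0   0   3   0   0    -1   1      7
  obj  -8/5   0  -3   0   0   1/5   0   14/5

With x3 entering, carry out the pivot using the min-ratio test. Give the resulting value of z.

49/5

Ratio test on column x3 — row 1: entry 0 ≤ 0; row 2: (103/5)/2 = 103/10; row 3: entry 0 ≤ 0; row 4: 7/3 = 7/3. Minimum is 7/3 at row 4 (s4 leaves); pivot element 3.
Pivot on row 4; the obj-row RHS becomes 14/5 − (-3)·(7/3) = 49/5.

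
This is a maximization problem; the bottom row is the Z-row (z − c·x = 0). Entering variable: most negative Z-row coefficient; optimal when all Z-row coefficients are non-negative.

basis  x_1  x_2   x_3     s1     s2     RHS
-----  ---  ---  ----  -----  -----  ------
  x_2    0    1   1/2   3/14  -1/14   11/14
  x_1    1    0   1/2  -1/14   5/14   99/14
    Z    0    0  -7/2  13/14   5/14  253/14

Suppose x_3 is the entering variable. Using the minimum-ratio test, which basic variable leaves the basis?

Column x_3 entries and ratios — x_2: (11/14)/(1/2) = 11/7; x_1: (99/14)/(1/2) = 99/7.
Smallest ratio is 11/7 in the row of x_2, so x_2 leaves.

x_2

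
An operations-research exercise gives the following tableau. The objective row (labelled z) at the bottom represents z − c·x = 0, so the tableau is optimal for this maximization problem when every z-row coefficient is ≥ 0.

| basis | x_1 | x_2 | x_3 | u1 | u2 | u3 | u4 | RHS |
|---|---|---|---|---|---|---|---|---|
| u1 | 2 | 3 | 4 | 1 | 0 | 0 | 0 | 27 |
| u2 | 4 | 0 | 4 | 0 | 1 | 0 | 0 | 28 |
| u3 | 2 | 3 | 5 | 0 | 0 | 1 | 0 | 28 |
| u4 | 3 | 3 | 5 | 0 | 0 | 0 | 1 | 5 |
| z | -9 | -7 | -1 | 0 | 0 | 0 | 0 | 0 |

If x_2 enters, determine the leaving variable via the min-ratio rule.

Column x_2 entries and ratios — u1: 27/3 = 9; u2: 0 ≤ 0, skip; u3: 28/3 = 28/3; u4: 5/3 = 5/3.
Smallest ratio is 5/3 in the row of u4, so u4 leaves.

u4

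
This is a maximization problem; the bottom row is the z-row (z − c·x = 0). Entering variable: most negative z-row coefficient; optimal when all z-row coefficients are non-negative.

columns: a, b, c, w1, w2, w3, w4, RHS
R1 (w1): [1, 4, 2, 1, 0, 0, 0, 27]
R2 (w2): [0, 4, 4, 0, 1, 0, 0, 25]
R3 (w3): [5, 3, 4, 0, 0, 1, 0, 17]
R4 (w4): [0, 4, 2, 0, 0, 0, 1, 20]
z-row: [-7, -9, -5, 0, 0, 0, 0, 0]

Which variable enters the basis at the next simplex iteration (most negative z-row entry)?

Negative z-row entries: a: -7, b: -9, c: -5.
The most negative is -9 in column b, so b enters.

b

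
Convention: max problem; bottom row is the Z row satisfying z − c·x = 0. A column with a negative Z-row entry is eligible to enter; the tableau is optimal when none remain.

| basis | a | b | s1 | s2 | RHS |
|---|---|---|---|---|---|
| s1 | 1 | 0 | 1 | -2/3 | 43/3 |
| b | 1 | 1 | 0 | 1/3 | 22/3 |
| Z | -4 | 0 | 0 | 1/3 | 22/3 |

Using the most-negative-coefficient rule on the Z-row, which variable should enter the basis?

Negative Z-row entries: a: -4.
The most negative is -4 in column a, so a enters.

a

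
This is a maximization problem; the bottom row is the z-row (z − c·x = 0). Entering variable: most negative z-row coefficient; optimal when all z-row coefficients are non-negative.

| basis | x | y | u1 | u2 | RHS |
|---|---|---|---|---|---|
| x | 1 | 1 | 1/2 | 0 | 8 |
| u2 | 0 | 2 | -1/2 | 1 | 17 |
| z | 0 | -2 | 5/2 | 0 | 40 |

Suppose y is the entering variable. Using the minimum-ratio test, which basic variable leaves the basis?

Column y entries and ratios — x: 8/1 = 8; u2: 17/2 = 17/2.
Smallest ratio is 8 in the row of x, so x leaves.

x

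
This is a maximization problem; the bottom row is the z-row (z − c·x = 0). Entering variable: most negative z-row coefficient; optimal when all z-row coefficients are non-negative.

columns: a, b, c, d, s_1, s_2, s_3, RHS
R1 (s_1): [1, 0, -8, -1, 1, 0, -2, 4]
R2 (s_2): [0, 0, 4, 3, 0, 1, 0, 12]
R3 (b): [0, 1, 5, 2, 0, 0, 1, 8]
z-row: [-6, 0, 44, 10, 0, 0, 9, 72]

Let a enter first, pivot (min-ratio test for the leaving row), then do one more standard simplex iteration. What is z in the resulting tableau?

Ratio test on column a — row 1: 4/1 = 4; row 2: entry 0 ≤ 0; row 3: entry 0 ≤ 0. Minimum is 4 at row 1 (s_1 leaves); pivot element 1.
Pivot on row 1; the z-row RHS becomes 72 − (-6)·4 = 96.
Next entering variable (most negative z-row entry -4): c.
Ratio test on column c — row 1: entry -8 ≤ 0; row 2: 12/4 = 3; row 3: 8/5 = 8/5. Minimum is 8/5 at row 3 (b leaves); pivot element 5.
After the second pivot the z-row RHS is 96 − (-4)·(8/5) = 512/5.

512/5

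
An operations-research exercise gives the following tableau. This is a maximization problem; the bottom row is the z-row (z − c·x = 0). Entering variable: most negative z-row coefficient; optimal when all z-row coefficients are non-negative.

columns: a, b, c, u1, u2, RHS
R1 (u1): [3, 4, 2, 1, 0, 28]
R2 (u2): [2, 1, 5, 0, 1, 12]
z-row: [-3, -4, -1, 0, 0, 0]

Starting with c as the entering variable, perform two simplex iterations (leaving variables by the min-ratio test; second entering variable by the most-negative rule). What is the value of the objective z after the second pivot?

242/9

Ratio test on column c — row 1: 28/2 = 14; row 2: 12/5 = 12/5. Minimum is 12/5 at row 2 (u2 leaves); pivot element 5.
Pivot on row 2; the z-row RHS becomes 0 − (-1)·(12/5) = 12/5.
Next entering variable (most negative z-row entry -19/5): b.
Ratio test on column b — row 1: (116/5)/(18/5) = 58/9; row 2: (12/5)/(1/5) = 12. Minimum is 58/9 at row 1 (u1 leaves); pivot element 18/5.
After the second pivot the z-row RHS is 12/5 − (-19/5)·(58/9) = 242/9.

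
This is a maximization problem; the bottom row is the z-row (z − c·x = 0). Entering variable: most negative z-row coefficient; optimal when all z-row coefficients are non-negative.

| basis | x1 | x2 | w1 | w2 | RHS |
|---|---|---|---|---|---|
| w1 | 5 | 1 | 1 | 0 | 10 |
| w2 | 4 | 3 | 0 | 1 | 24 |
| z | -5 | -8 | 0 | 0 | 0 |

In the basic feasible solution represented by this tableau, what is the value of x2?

x2 is not in the basis, so in the current basic feasible solution x2 = 0.

0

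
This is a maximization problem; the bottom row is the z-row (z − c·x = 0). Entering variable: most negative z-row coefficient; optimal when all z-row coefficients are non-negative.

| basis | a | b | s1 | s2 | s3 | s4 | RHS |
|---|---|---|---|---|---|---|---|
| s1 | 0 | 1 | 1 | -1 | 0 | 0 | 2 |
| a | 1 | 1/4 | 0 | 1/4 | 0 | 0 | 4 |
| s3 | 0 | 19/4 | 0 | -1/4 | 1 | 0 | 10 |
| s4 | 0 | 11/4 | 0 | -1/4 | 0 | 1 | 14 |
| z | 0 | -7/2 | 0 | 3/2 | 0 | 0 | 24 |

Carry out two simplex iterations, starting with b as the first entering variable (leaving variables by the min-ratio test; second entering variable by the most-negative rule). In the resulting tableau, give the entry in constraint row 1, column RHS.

Ratio test on column b — row 1: 2/1 = 2; row 2: 4/(1/4) = 16; row 3: 10/(19/4) = 40/19; row 4: 14/(11/4) = 56/11. Minimum is 2 at row 1 (s1 leaves); pivot element 1.
Divide row 1 by 1; eliminate column b from the other rows.
Second iteration: most negative z-row entry is -2 in column s2, so s2 enters.
Ratio test on column s2 — row 1: entry -1 ≤ 0; row 2: (7/2)/(1/2) = 7; row 3: (1/2)/(9/2) = 1/9; row 4: (17/2)/(5/2) = 17/5. Minimum is 1/9 at row 3 (s3 leaves); pivot element 9/2.
Divide row 3 by 9/2; eliminate column s2 from the other rows.
After both pivots, the entry at constraint row 1, column RHS is 19/9.

19/9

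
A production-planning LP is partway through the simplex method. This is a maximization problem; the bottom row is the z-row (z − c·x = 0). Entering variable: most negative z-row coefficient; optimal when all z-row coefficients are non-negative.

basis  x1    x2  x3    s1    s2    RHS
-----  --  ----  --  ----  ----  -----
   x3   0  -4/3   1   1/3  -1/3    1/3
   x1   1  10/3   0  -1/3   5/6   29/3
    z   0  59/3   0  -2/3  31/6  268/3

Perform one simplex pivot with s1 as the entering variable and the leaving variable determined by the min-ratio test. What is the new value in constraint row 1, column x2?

-4

Ratio test on column s1 — row 1: (1/3)/(1/3) = 1; row 2: entry -1/3 ≤ 0. Minimum is 1 at row 1 (x3 leaves); pivot element 1/3.
Divide row 1 by 1/3; eliminate column s1 from the other rows.
In the new row 1, the x2 entry is the old entry divided by the pivot: (-4/3)/(1/3) = -4.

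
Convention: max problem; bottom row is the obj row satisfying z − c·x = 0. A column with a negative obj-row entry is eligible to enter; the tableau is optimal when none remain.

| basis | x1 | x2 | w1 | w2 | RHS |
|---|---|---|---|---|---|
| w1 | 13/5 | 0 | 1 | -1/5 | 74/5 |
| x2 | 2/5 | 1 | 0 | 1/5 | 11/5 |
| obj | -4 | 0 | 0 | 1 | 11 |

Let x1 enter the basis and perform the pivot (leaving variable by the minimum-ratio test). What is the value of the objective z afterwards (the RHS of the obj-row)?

33

Ratio test on column x1 — row 1: (74/5)/(13/5) = 74/13; row 2: (11/5)/(2/5) = 11/2. Minimum is 11/2 at row 2 (x2 leaves); pivot element 2/5.
Pivot on row 2; the obj-row RHS becomes 11 − (-4)·(11/2) = 33.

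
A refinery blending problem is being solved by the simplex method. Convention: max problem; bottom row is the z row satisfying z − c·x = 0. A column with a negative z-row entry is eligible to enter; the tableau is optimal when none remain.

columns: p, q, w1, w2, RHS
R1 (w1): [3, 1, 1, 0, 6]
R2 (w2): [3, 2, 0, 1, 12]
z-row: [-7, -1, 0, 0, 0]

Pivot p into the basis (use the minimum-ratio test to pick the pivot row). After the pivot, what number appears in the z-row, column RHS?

Ratio test on column p — row 1: 6/3 = 2; row 2: 12/3 = 4. Minimum is 2 at row 1 (w1 leaves); pivot element 3.
Divide row 1 by 3; eliminate column p from the other rows.
z-row update in column RHS: 0 − (-7)·2 = 14.

14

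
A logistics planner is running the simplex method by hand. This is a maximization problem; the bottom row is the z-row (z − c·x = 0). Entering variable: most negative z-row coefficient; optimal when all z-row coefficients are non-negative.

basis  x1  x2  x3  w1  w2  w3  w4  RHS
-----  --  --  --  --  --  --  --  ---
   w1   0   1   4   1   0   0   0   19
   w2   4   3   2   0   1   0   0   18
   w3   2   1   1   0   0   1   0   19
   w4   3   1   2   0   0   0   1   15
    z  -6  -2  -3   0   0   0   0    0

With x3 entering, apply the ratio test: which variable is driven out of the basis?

w1

Column x3 entries and ratios — w1: 19/4 = 19/4; w2: 18/2 = 9; w3: 19/1 = 19; w4: 15/2 = 15/2.
Smallest ratio is 19/4 in the row of w1, so w1 leaves.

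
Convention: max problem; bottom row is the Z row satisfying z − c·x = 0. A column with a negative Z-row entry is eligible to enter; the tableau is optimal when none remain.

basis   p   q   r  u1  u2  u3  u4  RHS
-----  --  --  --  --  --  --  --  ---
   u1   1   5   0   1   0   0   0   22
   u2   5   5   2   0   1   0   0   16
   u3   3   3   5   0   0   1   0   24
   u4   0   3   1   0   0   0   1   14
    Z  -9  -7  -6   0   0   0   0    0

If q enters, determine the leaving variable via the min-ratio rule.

u2

Column q entries and ratios — u1: 22/5 = 22/5; u2: 16/5 = 16/5; u3: 24/3 = 8; u4: 14/3 = 14/3.
Smallest ratio is 16/5 in the row of u2, so u2 leaves.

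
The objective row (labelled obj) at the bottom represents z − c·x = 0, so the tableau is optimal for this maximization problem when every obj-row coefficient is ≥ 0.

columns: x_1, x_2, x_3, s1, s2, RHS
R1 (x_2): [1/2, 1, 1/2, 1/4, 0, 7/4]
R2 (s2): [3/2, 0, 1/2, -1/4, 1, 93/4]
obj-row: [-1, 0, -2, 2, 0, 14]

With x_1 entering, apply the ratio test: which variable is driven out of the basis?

Column x_1 entries and ratios — x_2: (7/4)/(1/2) = 7/2; s2: (93/4)/(3/2) = 31/2.
Smallest ratio is 7/2 in the row of x_2, so x_2 leaves.

x_2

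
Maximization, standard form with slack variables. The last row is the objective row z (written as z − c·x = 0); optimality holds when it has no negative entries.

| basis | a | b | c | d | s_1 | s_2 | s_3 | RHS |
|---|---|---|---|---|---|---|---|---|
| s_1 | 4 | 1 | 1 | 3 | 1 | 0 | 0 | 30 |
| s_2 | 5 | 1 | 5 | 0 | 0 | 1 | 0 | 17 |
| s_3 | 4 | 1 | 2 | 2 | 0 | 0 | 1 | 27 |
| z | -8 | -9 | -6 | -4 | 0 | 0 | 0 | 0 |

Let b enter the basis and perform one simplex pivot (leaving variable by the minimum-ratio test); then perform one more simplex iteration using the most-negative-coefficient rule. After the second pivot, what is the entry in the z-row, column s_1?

Ratio test on column b — row 1: 30/1 = 30; row 2: 17/1 = 17; row 3: 27/1 = 27. Minimum is 17 at row 2 (s_2 leaves); pivot element 1.
Divide row 2 by 1; eliminate column b from the other rows.
Second iteration: most negative z-row entry is -4 in column d, so d enters.
Ratio test on column d — row 1: 13/3 = 13/3; row 2: entry 0 ≤ 0; row 3: 10/2 = 5. Minimum is 13/3 at row 1 (s_1 leaves); pivot element 3.
Divide row 1 by 3; eliminate column d from the other rows.
After both pivots, the entry at the z-row, column s_1 is 4/3.

4/3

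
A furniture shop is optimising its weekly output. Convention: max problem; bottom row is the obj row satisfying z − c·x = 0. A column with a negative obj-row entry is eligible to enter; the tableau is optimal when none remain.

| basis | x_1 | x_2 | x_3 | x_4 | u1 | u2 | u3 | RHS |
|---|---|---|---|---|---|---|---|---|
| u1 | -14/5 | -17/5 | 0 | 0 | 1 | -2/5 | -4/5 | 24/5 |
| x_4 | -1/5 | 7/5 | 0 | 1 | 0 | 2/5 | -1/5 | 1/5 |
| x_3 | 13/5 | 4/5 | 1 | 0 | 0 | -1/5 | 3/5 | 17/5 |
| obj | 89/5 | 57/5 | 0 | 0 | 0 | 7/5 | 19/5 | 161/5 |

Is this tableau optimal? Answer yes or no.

Every obj-row coefficient is ≥ 0, so the tableau is optimal.

yes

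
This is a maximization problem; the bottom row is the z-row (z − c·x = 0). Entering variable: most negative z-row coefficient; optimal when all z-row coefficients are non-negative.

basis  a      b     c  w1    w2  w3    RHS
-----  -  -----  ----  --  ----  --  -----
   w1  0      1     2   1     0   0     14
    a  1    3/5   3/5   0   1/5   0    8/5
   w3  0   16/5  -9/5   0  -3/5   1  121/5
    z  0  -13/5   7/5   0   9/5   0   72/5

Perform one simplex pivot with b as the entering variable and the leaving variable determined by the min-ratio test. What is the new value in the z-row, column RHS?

64/3

Ratio test on column b — row 1: 14/1 = 14; row 2: (8/5)/(3/5) = 8/3; row 3: (121/5)/(16/5) = 121/16. Minimum is 8/3 at row 2 (a leaves); pivot element 3/5.
Divide row 2 by 3/5; eliminate column b from the other rows.
z-row update in column RHS: 72/5 − (-13/5)·(8/3) = 64/3.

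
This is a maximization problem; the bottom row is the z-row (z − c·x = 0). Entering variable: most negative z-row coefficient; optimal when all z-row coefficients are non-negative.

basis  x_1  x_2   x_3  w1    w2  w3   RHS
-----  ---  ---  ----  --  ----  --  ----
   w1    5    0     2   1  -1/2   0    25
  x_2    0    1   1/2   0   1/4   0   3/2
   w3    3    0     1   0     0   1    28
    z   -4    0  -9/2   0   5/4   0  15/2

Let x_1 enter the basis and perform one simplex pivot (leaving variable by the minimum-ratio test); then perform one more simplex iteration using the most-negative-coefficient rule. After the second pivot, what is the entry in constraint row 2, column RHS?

3

Ratio test on column x_1 — row 1: 25/5 = 5; row 2: entry 0 ≤ 0; row 3: 28/3 = 28/3. Minimum is 5 at row 1 (w1 leaves); pivot element 5.
Divide row 1 by 5; eliminate column x_1 from the other rows.
Second iteration: most negative z-row entry is -29/10 in column x_3, so x_3 enters.
Ratio test on column x_3 — row 1: 5/(2/5) = 25/2; row 2: (3/2)/(1/2) = 3; row 3: entry -1/5 ≤ 0. Minimum is 3 at row 2 (x_2 leaves); pivot element 1/2.
Divide row 2 by 1/2; eliminate column x_3 from the other rows.
After both pivots, the entry at constraint row 2, column RHS is 3.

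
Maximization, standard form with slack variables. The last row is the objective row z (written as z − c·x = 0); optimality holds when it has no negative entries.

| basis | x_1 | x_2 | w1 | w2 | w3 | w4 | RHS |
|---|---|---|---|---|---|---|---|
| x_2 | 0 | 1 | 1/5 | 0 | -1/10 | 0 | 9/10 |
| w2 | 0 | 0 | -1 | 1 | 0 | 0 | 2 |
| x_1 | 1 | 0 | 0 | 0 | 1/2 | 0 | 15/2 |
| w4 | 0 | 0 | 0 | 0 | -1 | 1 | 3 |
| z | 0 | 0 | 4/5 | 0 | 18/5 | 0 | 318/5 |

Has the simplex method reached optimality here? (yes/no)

yes

Every z-row coefficient is ≥ 0, so the tableau is optimal.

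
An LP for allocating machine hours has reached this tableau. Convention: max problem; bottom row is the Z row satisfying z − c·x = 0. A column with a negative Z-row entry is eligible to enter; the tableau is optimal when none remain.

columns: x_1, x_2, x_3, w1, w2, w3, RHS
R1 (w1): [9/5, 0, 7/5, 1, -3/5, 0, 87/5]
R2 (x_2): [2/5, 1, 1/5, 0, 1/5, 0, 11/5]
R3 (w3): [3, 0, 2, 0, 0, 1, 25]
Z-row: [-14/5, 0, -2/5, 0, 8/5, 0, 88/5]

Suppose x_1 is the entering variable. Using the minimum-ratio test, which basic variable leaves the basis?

x_2

Column x_1 entries and ratios — w1: (87/5)/(9/5) = 29/3; x_2: (11/5)/(2/5) = 11/2; w3: 25/3 = 25/3.
Smallest ratio is 11/2 in the row of x_2, so x_2 leaves.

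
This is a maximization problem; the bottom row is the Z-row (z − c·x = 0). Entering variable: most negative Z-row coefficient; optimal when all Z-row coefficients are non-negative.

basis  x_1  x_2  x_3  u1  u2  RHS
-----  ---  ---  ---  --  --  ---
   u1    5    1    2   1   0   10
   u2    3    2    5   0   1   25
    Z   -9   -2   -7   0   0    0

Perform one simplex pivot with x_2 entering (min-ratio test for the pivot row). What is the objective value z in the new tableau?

Ratio test on column x_2 — row 1: 10/1 = 10; row 2: 25/2 = 25/2. Minimum is 10 at row 1 (u1 leaves); pivot element 1.
Pivot on row 1; the Z-row RHS becomes 0 − (-2)·10 = 20.

20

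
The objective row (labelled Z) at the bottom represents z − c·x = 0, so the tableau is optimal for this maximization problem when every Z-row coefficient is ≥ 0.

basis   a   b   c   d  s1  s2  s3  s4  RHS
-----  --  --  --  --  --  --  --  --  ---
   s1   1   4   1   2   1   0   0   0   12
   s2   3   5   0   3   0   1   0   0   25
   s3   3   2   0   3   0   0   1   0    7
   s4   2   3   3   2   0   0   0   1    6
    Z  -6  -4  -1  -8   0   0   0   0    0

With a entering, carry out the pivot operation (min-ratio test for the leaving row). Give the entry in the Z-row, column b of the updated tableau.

0

Ratio test on column a — row 1: 12/1 = 12; row 2: 25/3 = 25/3; row 3: 7/3 = 7/3; row 4: 6/2 = 3. Minimum is 7/3 at row 3 (s3 leaves); pivot element 3.
Divide row 3 by 3; eliminate column a from the other rows.
Z-row update in column b: -4 − (-6)·(2/3) = 0.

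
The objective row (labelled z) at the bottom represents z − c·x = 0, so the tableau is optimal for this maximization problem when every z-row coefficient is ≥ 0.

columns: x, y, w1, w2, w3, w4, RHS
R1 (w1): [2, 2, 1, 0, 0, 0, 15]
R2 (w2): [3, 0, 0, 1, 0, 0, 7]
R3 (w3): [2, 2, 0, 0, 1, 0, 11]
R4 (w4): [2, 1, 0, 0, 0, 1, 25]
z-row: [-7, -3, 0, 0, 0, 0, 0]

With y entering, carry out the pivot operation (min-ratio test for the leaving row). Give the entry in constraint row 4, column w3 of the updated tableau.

Ratio test on column y — row 1: 15/2 = 15/2; row 2: entry 0 ≤ 0; row 3: 11/2 = 11/2; row 4: 25/1 = 25. Minimum is 11/2 at row 3 (w3 leaves); pivot element 2.
Divide row 3 by 2; eliminate column y from the other rows.
Row 4 update in column w3: 0 − 1·(1/2) = -1/2.

-1/2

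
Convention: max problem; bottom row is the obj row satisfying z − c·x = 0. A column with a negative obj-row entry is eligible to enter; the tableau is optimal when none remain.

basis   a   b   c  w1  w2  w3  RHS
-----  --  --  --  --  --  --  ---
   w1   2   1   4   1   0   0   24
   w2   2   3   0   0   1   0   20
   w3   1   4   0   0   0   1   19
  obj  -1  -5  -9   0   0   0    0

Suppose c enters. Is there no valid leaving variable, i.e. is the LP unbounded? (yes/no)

Column c has positive entries in row(s) 1, so the ratio test bounds it — not unbounded.

no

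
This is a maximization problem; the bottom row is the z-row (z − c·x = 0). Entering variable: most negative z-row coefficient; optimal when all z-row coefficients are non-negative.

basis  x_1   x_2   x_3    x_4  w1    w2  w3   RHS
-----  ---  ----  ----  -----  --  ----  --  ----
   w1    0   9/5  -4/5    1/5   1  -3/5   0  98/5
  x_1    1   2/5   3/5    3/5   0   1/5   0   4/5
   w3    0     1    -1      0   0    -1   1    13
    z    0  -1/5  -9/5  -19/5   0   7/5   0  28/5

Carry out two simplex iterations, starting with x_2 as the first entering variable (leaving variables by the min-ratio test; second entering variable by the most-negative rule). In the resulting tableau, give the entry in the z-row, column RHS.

32/3

Ratio test on column x_2 — row 1: (98/5)/(9/5) = 98/9; row 2: (4/5)/(2/5) = 2; row 3: 13/1 = 13. Minimum is 2 at row 2 (x_1 leaves); pivot element 2/5.
Divide row 2 by 2/5; eliminate column x_2 from the other rows.
Second iteration: most negative z-row entry is -7/2 in column x_4, so x_4 enters.
Ratio test on column x_4 — row 1: entry -5/2 ≤ 0; row 2: 2/(3/2) = 4/3; row 3: entry -3/2 ≤ 0. Minimum is 4/3 at row 2 (x_2 leaves); pivot element 3/2.
Divide row 2 by 3/2; eliminate column x_4 from the other rows.
After both pivots, the entry at the z-row, column RHS is 32/3.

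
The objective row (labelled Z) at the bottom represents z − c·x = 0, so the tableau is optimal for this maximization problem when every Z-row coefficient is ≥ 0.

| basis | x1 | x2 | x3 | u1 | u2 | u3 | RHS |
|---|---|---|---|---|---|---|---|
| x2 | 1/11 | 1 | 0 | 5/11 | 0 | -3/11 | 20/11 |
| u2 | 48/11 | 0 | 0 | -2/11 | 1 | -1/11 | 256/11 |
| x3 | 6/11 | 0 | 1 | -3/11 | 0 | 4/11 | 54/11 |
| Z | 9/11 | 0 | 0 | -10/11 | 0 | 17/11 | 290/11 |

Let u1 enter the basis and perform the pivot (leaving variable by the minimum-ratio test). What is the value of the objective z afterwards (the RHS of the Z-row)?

Ratio test on column u1 — row 1: (20/11)/(5/11) = 4; row 2: entry -2/11 ≤ 0; row 3: entry -3/11 ≤ 0. Minimum is 4 at row 1 (x2 leaves); pivot element 5/11.
Pivot on row 1; the Z-row RHS becomes 290/11 − (-10/11)·4 = 30.

30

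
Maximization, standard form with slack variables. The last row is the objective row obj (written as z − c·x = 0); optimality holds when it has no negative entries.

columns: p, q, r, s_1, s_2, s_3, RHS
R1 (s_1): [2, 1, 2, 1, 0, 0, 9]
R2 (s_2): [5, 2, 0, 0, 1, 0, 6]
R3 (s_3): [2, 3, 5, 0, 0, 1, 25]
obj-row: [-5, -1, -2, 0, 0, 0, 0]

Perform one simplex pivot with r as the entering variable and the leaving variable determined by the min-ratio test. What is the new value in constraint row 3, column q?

Ratio test on column r — row 1: 9/2 = 9/2; row 2: entry 0 ≤ 0; row 3: 25/5 = 5. Minimum is 9/2 at row 1 (s_1 leaves); pivot element 2.
Divide row 1 by 2; eliminate column r from the other rows.
Row 3 update in column q: 3 − 5·(1/2) = 1/2.

1/2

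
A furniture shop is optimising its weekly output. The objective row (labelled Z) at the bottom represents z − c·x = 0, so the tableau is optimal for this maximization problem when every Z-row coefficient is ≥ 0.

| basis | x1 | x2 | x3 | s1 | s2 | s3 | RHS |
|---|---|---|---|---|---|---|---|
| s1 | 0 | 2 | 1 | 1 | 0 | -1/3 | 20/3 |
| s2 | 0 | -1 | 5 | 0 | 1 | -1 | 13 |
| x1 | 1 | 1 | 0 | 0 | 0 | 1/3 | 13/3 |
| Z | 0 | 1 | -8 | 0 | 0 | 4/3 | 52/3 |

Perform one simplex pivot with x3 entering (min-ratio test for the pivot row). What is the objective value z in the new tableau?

Ratio test on column x3 — row 1: (20/3)/1 = 20/3; row 2: 13/5 = 13/5; row 3: entry 0 ≤ 0. Minimum is 13/5 at row 2 (s2 leaves); pivot element 5.
Pivot on row 2; the Z-row RHS becomes 52/3 − (-8)·(13/5) = 572/15.

572/15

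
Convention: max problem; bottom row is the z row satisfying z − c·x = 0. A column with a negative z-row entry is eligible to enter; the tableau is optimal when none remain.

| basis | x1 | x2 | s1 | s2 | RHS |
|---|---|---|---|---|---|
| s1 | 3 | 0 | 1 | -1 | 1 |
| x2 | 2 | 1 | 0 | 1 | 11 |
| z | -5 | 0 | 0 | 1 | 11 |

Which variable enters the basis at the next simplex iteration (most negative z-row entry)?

x1

Negative z-row entries: x1: -5.
The most negative is -5 in column x1, so x1 enters.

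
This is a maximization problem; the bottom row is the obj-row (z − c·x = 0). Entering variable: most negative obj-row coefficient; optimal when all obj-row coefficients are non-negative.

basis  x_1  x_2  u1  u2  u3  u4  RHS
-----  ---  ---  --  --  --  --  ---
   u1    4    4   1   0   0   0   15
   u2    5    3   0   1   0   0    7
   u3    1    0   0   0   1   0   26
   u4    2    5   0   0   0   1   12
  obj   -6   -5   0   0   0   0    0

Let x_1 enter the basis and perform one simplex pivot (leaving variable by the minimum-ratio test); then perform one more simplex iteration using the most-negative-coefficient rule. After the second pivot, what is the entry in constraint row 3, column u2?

0

Ratio test on column x_1 — row 1: 15/4 = 15/4; row 2: 7/5 = 7/5; row 3: 26/1 = 26; row 4: 12/2 = 6. Minimum is 7/5 at row 2 (u2 leaves); pivot element 5.
Divide row 2 by 5; eliminate column x_1 from the other rows.
Second iteration: most negative obj-row entry is -7/5 in column x_2, so x_2 enters.
Ratio test on column x_2 — row 1: (47/5)/(8/5) = 47/8; row 2: (7/5)/(3/5) = 7/3; row 3: entry -3/5 ≤ 0; row 4: (46/5)/(19/5) = 46/19. Minimum is 7/3 at row 2 (x_1 leaves); pivot element 3/5.
Divide row 2 by 3/5; eliminate column x_2 from the other rows.
After both pivots, the entry at constraint row 3, column u2 is 0.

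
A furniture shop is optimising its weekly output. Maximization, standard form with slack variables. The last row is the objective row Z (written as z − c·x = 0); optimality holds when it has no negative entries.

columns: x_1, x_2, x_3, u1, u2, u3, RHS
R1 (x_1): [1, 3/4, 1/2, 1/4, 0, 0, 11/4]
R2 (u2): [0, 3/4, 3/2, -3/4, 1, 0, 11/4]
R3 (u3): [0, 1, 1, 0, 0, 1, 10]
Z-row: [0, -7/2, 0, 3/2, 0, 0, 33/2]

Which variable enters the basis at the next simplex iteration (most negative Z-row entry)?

Negative Z-row entries: x_2: -7/2.
The most negative is -7/2 in column x_2, so x_2 enters.

x_2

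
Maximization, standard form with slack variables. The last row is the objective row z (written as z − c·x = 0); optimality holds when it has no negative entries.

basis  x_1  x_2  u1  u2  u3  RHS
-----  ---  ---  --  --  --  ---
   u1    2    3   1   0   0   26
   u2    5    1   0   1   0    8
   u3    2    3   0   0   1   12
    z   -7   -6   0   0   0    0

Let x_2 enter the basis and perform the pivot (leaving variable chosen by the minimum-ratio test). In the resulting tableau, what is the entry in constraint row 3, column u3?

1/3

Ratio test on column x_2 — row 1: 26/3 = 26/3; row 2: 8/1 = 8; row 3: 12/3 = 4. Minimum is 4 at row 3 (u3 leaves); pivot element 3.
Divide row 3 by 3; eliminate column x_2 from the other rows.
In the new row 3, the u3 entry is the old entry divided by the pivot: 1/3 = 1/3.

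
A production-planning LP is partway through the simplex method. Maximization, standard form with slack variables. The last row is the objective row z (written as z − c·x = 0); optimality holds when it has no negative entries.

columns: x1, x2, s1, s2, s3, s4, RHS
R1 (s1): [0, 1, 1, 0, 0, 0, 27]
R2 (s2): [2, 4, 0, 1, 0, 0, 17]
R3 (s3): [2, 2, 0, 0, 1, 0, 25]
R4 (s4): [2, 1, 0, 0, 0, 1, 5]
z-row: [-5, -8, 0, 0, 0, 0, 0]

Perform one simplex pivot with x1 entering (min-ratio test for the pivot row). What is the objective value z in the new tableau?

25/2

Ratio test on column x1 — row 1: entry 0 ≤ 0; row 2: 17/2 = 17/2; row 3: 25/2 = 25/2; row 4: 5/2 = 5/2. Minimum is 5/2 at row 4 (s4 leaves); pivot element 2.
Pivot on row 4; the z-row RHS becomes 0 − (-5)·(5/2) = 25/2.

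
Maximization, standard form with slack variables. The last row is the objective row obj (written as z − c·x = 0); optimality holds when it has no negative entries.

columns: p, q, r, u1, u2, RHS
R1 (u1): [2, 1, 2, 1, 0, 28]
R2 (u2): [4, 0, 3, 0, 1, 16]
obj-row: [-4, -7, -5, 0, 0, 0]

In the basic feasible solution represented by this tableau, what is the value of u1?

28

u1 is basic (row 1); its value is the RHS of that row, 28.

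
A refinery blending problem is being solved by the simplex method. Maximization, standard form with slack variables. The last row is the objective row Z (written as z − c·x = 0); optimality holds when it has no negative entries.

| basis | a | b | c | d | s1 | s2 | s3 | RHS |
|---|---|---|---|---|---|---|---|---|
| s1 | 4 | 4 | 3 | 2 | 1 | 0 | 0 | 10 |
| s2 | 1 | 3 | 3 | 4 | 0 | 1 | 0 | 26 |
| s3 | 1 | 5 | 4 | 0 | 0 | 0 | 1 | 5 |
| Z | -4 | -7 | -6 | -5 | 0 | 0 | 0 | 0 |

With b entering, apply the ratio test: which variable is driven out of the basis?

s3

Column b entries and ratios — s1: 10/4 = 5/2; s2: 26/3 = 26/3; s3: 5/5 = 1.
Smallest ratio is 1 in the row of s3, so s3 leaves.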